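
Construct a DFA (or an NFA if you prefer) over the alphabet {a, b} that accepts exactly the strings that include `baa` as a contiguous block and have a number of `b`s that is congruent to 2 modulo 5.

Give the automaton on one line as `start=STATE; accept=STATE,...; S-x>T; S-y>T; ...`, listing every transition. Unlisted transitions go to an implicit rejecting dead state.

start=q0; accept=q7; q0-a>q0; q0-b>q1; q1-a>q2; q1-b>q3; q2-a>q4; q2-b>q3; q3-a>q5; q3-b>q6; q4-a>q4; q4-b>q7; q5-a>q7; q5-b>q6; q6-a>q8; q6-b>q9; q7-a>q7; q7-b>q10; q8-a>q10; q8-b>q9; q9-a>q11; q9-b>q12; q10-a>q10; q10-b>q13; q11-a>q13; q11-b>q12; q12-a>q14; q12-b>q1; q13-a>q13; q13-b>q15; q14-a>q15; q14-b>q1; q15-a>q15; q15-b>q4

Build one automaton per condition and run them in lockstep. One (4 states) tracks whether and how much of `baa` has been seen; the other (5 states) tracks the count of `b`s modulo 5. Each combined state is a pair, one component from each; accept when both components accept.
With 16 states:
          a    b  
>  q0     q0   q1 
   q1     q2   q3 
   q2     q4   q3 
   q3     q5   q6 
   q4     q4   q7 
   q5     q7   q6 
   q6     q8   q9 
 * q7     q7  q10 
   q8    q10   q9 
   q9    q11  q12 
   q10   q10  q13 
   q11   q13  q12 
   q12   q14   q1 
   q13   q13  q15 
   q14   q15   q1 
   q15   q15   q4 
(> = start, * = accepting)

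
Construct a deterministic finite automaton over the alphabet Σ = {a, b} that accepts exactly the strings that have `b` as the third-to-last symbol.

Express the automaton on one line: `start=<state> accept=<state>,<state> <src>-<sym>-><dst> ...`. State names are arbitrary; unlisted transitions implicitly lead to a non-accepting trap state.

start=q0 accept=q11,q12,q13,q14 q0-a->q1 q0-b->q2 q1-a->q3 q1-b->q4 q2-a->q5 q2-b->q6 q3-a->q7 q3-b->q8 q4-a->q9 q4-b->q10 q5-a->q11 q5-b->q12 q6-a->q13 q6-b->q14 q7-a->q7 q7-b->q8 q8-a->q9 q8-b->q10 q9-a->q11 q9-b->q12 q10-a->q13 q10-b->q14 q11-a->q7 q11-b->q8 q12-a->q9 q12-b->q10 q13-a->q11 q13-b->q12 q14-a->q13 q14-b->q14

Because acceptance depends on a position counted from the end, the machine has to buffer the most recent 3 symbols. Make each state the string of the last up-to-3 symbols read; on input `x` shift the window left and append `x`. Accept when the buffered window has length 3 and begins with `b`.
A 15-state machine:
          a    b  
>  q0     q1   q2 
   q1     q3   q4 
   q2     q5   q6 
   q3     q7   q8 
   q4     q9  q10 
   q5    q11  q12 
   q6    q13  q14 
   q7     q7   q8 
   q8     q9  q10 
   q9    q11  q12 
   q10   q13  q14 
 * q11    q7   q8 
 * q12    q9  q10 
 * q13   q11  q12 
 * q14   q13  q14 
(> = start, * = accepting)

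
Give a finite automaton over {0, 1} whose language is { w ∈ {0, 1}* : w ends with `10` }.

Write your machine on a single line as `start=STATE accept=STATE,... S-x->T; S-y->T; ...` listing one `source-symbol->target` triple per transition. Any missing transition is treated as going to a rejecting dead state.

start=q0; accept=q2; q0-0->q0; q0-1->q1; q1-0->q2; q1-1->q1; q2-0->q0; q2-1->q1

Let each state record the length of the longest suffix of the input read so far that is also a prefix of `10`. q1 means the last symbol is `1`; q2 means the last 2 symbols are `10`. Accept only at q2, where the string currently ends in `10`.
With 3 states:
        0   1  
>  q0   q0  q1 
   q1   q2  q1 
 * q2   q0  q1 
(> = start, * = accepting)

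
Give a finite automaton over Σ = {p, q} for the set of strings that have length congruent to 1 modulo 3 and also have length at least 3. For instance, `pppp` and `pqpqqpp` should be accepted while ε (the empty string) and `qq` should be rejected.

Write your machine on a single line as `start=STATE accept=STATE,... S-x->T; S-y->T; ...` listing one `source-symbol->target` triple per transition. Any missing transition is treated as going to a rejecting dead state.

Run two small machines in parallel and take their product. One (3 states) tracks the input length modulo 3; the other (5 states) tracks the input length, saturating at 4. Each combined state is a pair, one component from each; accept when both components accept. Minimizing collapses redundant product states.
With 5 states:
        p   q  
>  S0   S1  S1 
   S1   S2  S2 
   S2   S3  S3 
   S3   S4  S4 
 * S4   S2  S2 
(> = start, * = accepting)

start=S0; accept=S4; S0-p->S1; S0-q->S1; S1-p->S2; S1-q->S2; S2-p->S3; S2-q->S3; S3-p->S4; S3-q->S4; S4-p->S2; S4-q->S2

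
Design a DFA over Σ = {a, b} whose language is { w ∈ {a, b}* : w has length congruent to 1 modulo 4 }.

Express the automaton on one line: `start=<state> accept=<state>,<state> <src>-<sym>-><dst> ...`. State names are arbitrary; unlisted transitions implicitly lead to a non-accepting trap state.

start=q0 accept=q1 q0-a->q1 q0-b->q1 q1-a->q2 q1-b->q2 q2-a->q3 q2-b->q3 q3-a->q0 q3-b->q0

Only the length mod 4 matters, so use a 4-cycle: from any state, every input symbol moves to the next state, wrapping q3 back to q0. Mark q1 accepting.
4 states suffice.
        a   b  
>  q0   q1  q1 
 * q1   q2  q2 
   q2   q3  q3 
   q3   q0  q0 
(> = start, * = accepting)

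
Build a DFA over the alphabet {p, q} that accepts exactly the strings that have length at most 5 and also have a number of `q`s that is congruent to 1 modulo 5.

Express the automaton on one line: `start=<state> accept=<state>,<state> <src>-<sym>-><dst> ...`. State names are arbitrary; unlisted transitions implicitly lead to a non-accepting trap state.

Handle the two conditions separately and then intersect. The first has 7 states tracking the input length, saturating at 6; the second has 5 states tracking the count of `q`s modulo 5. A product state is a pair (one from each), accepting exactly when both do. Minimizing collapses redundant product states.
11 states suffice.
          p    q  
>  s0     s1   s2 
   s1     s3   s4 
 * s2     s4   s5 
   s3     s6   s7 
 * s4     s7   s5 
   s5     s5   s5 
   s6     s8   s9 
 * s7     s9   s5 
   s8     s5  s10 
 * s9    s10   s5 
 * s10    s5   s5 
(> = start, * = accepting)

start=s0 accept=s2,s4,s7,s9,s10 s0-p->s1 s0-q->s2 s1-p->s3 s1-q->s4 s2-p->s4 s2-q->s5 s3-p->s6 s3-q->s7 s4-p->s7 s4-q->s5 s5-p->s5 s5-q->s5 s6-p->s8 s6-q->s9 s7-p->s9 s7-q->s5 s8-p->s5 s8-q->s10 s9-p->s10 s9-q->s5 s10-p->s5 s10-q->s5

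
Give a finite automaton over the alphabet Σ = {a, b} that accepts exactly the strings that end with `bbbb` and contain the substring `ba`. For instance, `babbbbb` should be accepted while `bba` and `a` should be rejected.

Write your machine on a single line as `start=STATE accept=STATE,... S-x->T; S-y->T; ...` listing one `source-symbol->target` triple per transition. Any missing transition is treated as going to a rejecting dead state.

Run two small machines in parallel and take their product. One (5 states) tracks how much of the suffix `bbbb` has currently been matched; the other (3 states) tracks whether and how much of `ba` has been seen. Each combined state is a pair, one component from each; accept when both components accept. Minimizing collapses redundant product states.
7 states suffice.
        a   b  
>  q0   q0  q1 
   q1   q2  q1 
   q2   q2  q3 
   q3   q2  q4 
   q4   q2  q5 
   q5   q2  q6 
 * q6   q2  q6 
(> = start, * = accepting)

start=q0; accept=q6; q0-a->q0; q0-b->q1; q1-a->q2; q1-b->q1; q2-a->q2; q2-b->q3; q3-a->q2; q3-b->q4; q4-a->q2; q4-b->q5; q5-a->q2; q5-b->q6; q6-a->q2; q6-b->q6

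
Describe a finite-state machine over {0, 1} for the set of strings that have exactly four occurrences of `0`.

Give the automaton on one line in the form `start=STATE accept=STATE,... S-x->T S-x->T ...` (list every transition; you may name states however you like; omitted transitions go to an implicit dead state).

Count `0`s, saturating at 5: states q0 through q4 mean 0 through 4 `0`s seen; q5 means more than 4. Each `0` increments (capped at q5); other symbols loop. Accept from {q4}.
        0   1  
>  q0   q1  q0 
   q1   q2  q1 
   q2   q3  q2 
   q3   q4  q3 
 * q4   q5  q4 
   q5   q5  q5 
(> = start, * = accepting)

start=q0 accept=q4 q0-0->q1 q0-1->q0 q1-0->q2 q1-1->q1 q2-0->q3 q2-1->q2 q3-0->q4 q3-1->q3 q4-0->q5 q4-1->q4 q5-0->q5 q5-1->q5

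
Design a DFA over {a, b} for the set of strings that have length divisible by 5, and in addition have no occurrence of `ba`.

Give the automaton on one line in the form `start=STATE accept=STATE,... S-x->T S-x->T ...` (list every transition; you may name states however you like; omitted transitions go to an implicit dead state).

start=s0 accept=s0,s12 s0-a->s1 s0-b->s2 s1-a->s3 s1-b->s4 s2-a->s5 s2-b->s4 s3-a->s6 s3-b->s7 s4-a->s8 s4-b->s7 s5-a->s8 s5-b->s8 s6-a->s9 s6-b->s10 s7-a->s11 s7-b->s10 s8-a->s11 s8-b->s11 s9-a->s0 s9-b->s12 s10-a->s13 s10-b->s12 s11-a->s13 s11-b->s13 s12-a->s14 s12-b->s2 s13-a->s14 s13-b->s14 s14-a->s5 s14-b->s5

Build one automaton per condition and run them in lockstep. One (5 states) tracks the input length modulo 5; the other (3 states) tracks partial matches of the forbidden pattern `ba`. Each combined state is a pair, one component from each; accept when both components accept.
A 15-state machine:
          a    b  
>* s0     s1   s2 
   s1     s3   s4 
   s2     s5   s4 
   s3     s6   s7 
   s4     s8   s7 
   s5     s8   s8 
   s6     s9  s10 
   s7    s11  s10 
   s8    s11  s11 
   s9     s0  s12 
   s10   s13  s12 
   s11   s13  s13 
 * s12   s14   s2 
   s13   s14  s14 
   s14    s5   s5 
(> = start, * = accepting)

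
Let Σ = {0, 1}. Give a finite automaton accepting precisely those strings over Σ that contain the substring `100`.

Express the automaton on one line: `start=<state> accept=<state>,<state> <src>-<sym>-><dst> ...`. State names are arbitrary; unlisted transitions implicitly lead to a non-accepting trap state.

start=q0 accept=q3 q0-0->q0 q0-1->q1 q1-0->q2 q1-1->q1 q2-0->q3 q2-1->q1 q3-0->q3 q3-1->q3

States q0..q2 record the length of the longest prefix of `100` that matches the current input suffix. Reaching q3 means `100` has been seen, and we stay there forever. Accept from q3.
A 4-state machine:
        0   1  
>  q0   q0  q1 
   q1   q2  q1 
   q2   q3  q1 
 * q3   q3  q3 
(> = start, * = accepting)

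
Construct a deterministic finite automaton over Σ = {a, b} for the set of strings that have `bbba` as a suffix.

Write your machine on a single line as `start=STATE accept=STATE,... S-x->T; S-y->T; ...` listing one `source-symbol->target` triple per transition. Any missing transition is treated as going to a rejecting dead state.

Let each state record the length of the longest suffix of the input read so far that is also a prefix of `bbba`. q1 means the last symbol is `b`; q2 means the last 2 symbols are `bb`; q3 means the last 3 symbols are `bbb`; q4 means the last 4 symbols are `bbba`. Accept only at q4, where the string currently ends in `bbba`.
A 5-state machine:
        a   b  
>  q0   q0  q1 
   q1   q0  q2 
   q2   q0  q3 
   q3   q4  q3 
 * q4   q0  q1 
(> = start, * = accepting)

start=q0; accept=q4; q0-a->q0; q0-b->q1; q1-a->q0; q1-b->q2; q2-a->q0; q2-b->q3; q3-a->q4; q3-b->q3; q4-a->q0; q4-b->q1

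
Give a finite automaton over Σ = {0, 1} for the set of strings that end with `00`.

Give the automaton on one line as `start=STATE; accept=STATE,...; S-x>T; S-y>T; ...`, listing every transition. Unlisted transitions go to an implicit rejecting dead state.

start=A; accept=C; A-0>B; A-1>A; B-0>C; B-1>A; C-0>C; C-1>A

Remember how much of `00` the current input suffix matches. State A means no match yet; B means the last symbol is `0`; C means the last 2 symbols are `00`. Only C accepts. On a mismatch, fall back to the longest proper suffix that is still a prefix of `00`.
A 3-state machine:
       0  1 
>  A   B  A 
   B   C  A 
 * C   C  A 
(> = start, * = accepting)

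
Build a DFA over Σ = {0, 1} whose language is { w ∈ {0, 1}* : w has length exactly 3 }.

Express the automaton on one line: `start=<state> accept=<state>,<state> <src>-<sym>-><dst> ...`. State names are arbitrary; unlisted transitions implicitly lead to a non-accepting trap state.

Count input length up to 4: every symbol moves from q0 toward q4, which means 'more than 3' and absorbs. Accept from {q3}.
        0   1  
>  q0   q1  q1 
   q1   q2  q2 
   q2   q3  q3 
 * q3   q4  q4 
   q4   q4  q4 
(> = start, * = accepting)

start=q0 accept=q3 q0-0->q1 q0-1->q1 q1-0->q2 q1-1->q2 q2-0->q3 q2-1->q3 q3-0->q4 q3-1->q4 q4-0->q4 q4-1->q4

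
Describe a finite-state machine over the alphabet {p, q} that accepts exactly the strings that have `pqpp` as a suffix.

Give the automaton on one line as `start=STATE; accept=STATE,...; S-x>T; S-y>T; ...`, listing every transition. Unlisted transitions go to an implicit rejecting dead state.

Let each state record the length of the longest suffix of the input read so far that is also a prefix of `pqpp`. S1 means the last symbol is `p`; S2 means the last 2 symbols are `pq`; S3 means the last 3 symbols are `pqp`; S4 means the last 4 symbols are `pqpp`. Accept only at S4, where the string currently ends in `pqpp`.
A 5-state machine:
        p   q  
>  S0   S1  S0 
   S1   S1  S2 
   S2   S3  S0 
   S3   S4  S2 
 * S4   S1  S2 
(> = start, * = accepting)

start=S0; accept=S4; S0-p>S1; S0-q>S0; S1-p>S1; S1-q>S2; S2-p>S3; S2-q>S0; S3-p>S4; S3-q>S2; S4-p>S1; S4-q>S2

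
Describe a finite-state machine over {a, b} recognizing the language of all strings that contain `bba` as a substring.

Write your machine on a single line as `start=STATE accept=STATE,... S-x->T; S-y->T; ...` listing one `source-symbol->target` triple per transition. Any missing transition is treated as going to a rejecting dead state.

start=S0; accept=S3; S0-a->S0; S0-b->S1; S1-a->S0; S1-b->S2; S2-a->S3; S2-b->S2; S3-a->S3; S3-b->S3

States S0..S2 record the length of the longest prefix of `bba` that matches the current input suffix. Reaching S3 means `bba` has been seen, and we stay there forever. Accept from S3.
        a   b  
>  S0   S0  S1 
   S1   S0  S2 
   S2   S3  S2 
 * S3   S3  S3 
(> = start, * = accepting)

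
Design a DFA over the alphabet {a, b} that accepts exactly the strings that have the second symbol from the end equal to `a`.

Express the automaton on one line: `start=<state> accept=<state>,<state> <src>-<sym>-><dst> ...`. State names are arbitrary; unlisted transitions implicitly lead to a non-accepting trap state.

start=S0 accept=S3,S4 S0-a->S1 S0-b->S2 S1-a->S3 S1-b->S4 S2-a->S5 S2-b->S6 S3-a->S3 S3-b->S4 S4-a->S5 S4-b->S6 S5-a->S3 S5-b->S4 S6-a->S5 S6-b->S6

A DFA must remember the last 2 symbols (since which symbol is second-to-last isn't known until the input ends). Use one state per possible window of the last ≤2 symbols; accept from those whose window starts with `a`.
7 states suffice.
        a   b  
>  S0   S1  S2 
   S1   S3  S4 
   S2   S5  S6 
 * S3   S3  S4 
 * S4   S5  S6 
   S5   S3  S4 
   S6   S5  S6 
(> = start, * = accepting)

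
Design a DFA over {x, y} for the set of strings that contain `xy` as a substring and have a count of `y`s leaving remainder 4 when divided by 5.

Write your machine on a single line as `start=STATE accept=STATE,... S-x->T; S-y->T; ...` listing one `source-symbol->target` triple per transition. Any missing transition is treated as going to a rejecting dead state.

Build one automaton per condition and run them in lockstep. One (3 states) tracks whether and how much of `xy` has been seen; the other (5 states) tracks the count of `y`s modulo 5. Each combined state is a pair, one component from each; accept when both components accept.
With 15 states:
          x    y  
>  S0     S1   S2 
   S1     S1   S3 
   S2     S4   S5 
   S3     S3   S6 
   S4     S4   S6 
   S5     S7   S8 
   S6     S6   S9 
   S7     S7   S9 
   S8    S10  S11 
   S9     S9  S12 
   S10   S10  S12 
   S11   S13   S0 
 * S12   S12  S14 
   S13   S13  S14 
   S14   S14   S3 
(> = start, * = accepting)

start=S0; accept=S12; S0-x->S1; S0-y->S2; S1-x->S1; S1-y->S3; S2-x->S4; S2-y->S5; S3-x->S3; S3-y->S6; S4-x->S4; S4-y->S6; S5-x->S7; S5-y->S8; S6-x->S6; S6-y->S9; S7-x->S7; S7-y->S9; S8-x->S10; S8-y->S11; S9-x->S9; S9-y->S12; S10-x->S10; S10-y->S12; S11-x->S13; S11-y->S0; S12-x->S12; S12-y->S14; S13-x->S13; S13-y->S14; S14-x->S14; S14-y->S3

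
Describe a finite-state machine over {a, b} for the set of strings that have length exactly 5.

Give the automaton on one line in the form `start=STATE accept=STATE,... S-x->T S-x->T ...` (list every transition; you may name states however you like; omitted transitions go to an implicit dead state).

Count input length up to 6: every symbol moves from q0 toward q6, which means 'more than 5' and absorbs. Accept from {q5}.
With 7 states:
        a   b  
>  q0   q1  q1 
   q1   q2  q2 
   q2   q3  q3 
   q3   q4  q4 
   q4   q5  q5 
 * q5   q6  q6 
   q6   q6  q6 
(> = start, * = accepting)

start=q0 accept=q5 q0-a->q1 q0-b->q1 q1-a->q2 q1-b->q2 q2-a->q3 q2-b->q3 q3-a->q4 q3-b->q4 q4-a->q5 q4-b->q5 q5-a->q6 q5-b->q6 q6-a->q6 q6-b->q6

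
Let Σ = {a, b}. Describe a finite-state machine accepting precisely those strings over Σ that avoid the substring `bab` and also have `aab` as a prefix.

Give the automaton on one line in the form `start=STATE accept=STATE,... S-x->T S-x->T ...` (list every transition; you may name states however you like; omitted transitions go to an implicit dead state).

start=S0 accept=S4,S5,S6 S0-a->S1 S0-b->S2 S1-a->S3 S1-b->S2 S2-a->S2 S2-b->S2 S3-a->S2 S3-b->S4 S4-a->S5 S4-b->S4 S5-a->S6 S5-b->S2 S6-a->S6 S6-b->S4

Handle the two conditions separately and then intersect. The first has 4 states tracking partial matches of the forbidden pattern `bab`; the second has 5 states tracking whether the input so far still matches the prefix `aab`. A product state is a pair (one from each), accepting exactly when both do. Minimizing collapses redundant product states.
A 7-state machine:
        a   b  
>  S0   S1  S2 
   S1   S3  S2 
   S2   S2  S2 
   S3   S2  S4 
 * S4   S5  S4 
 * S5   S6  S2 
 * S6   S6  S4 
(> = start, * = accepting)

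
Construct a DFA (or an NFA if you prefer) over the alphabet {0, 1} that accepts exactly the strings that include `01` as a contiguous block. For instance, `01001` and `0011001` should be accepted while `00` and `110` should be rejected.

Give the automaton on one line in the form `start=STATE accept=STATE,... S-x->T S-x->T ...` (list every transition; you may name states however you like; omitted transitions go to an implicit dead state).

start=s0 accept=s2 s0-0->s1 s0-1->s0 s1-0->s1 s1-1->s2 s2-0->s2 s2-1->s2

Track how much of `01` has been matched so far: state s0 is no progress, s2 is the absorbing accept state reached once `01` has occurred. Intermediate states record partial matches; on a mismatch, fall back to the longest reusable overlap.
A 3-state machine:
        0   1  
>  s0   s1  s0 
   s1   s1  s2 
 * s2   s2  s2 
(> = start, * = accepting)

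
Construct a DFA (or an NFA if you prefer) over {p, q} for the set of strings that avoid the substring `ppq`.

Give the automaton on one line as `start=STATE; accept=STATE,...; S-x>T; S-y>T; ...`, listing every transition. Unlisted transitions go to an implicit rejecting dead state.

Track partial matches of the forbidden pattern `ppq`. State s3 is a dead state reached once `ppq` has occurred; every other state accepts. s0 means no part of `ppq` is currently matched.
A 4-state machine:
        p   q  
>* s0   s1  s0 
 * s1   s2  s0 
 * s2   s2  s3 
   s3   s3  s3 
(> = start, * = accepting)

start=s0; accept=s0,s1,s2; s0-p>s1; s0-q>s0; s1-p>s2; s1-q>s0; s2-p>s2; s2-q>s3; s3-p>s3; s3-q>s3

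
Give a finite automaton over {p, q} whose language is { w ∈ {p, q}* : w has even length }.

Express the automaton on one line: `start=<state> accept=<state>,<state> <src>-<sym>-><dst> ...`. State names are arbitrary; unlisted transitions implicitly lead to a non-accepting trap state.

Only the length mod 2 matters, so use a 2-cycle: from any state, every input symbol moves to the next state, wrapping s1 back to s0. Mark s0 accepting.
        p   q  
>* s0   s1  s1 
   s1   s0  s0 
(> = start, * = accepting)

start=s0 accept=s0 s0-p->s1 s0-q->s1 s1-p->s0 s1-q->s0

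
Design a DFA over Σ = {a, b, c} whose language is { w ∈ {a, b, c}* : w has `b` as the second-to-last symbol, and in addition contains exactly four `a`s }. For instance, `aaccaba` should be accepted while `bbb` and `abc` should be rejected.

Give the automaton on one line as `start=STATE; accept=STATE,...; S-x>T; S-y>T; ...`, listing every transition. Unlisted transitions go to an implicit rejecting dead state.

start=S0; accept=S8,S9; S0-a>S1; S0-b>S0; S0-c>S0; S1-a>S2; S1-b>S1; S1-c>S1; S2-a>S3; S2-b>S2; S2-c>S2; S3-a>S4; S3-b>S5; S3-c>S3; S4-a>S6; S4-b>S7; S4-c>S4; S5-a>S8; S5-b>S5; S5-c>S3; S6-a>S6; S6-b>S6; S6-c>S6; S7-a>S6; S7-b>S9; S7-c>S8; S8-a>S6; S8-b>S7; S8-c>S4; S9-a>S6; S9-b>S9; S9-c>S8

Run two small machines in parallel and take their product. The first has 13 states tracking the last 2 symbols read; the second has 6 states tracking the count of `a`s, saturating at 5. A product state is a pair (one from each), accepting exactly when both do. Equivalent product states are then merged.
        a   b   c  
>  S0   S1  S0  S0 
   S1   S2  S1  S1 
   S2   S3  S2  S2 
   S3   S4  S5  S3 
   S4   S6  S7  S4 
   S5   S8  S5  S3 
   S6   S6  S6  S6 
   S7   S6  S9  S8 
 * S8   S6  S7  S4 
 * S9   S6  S9  S8 
(> = start, * = accepting)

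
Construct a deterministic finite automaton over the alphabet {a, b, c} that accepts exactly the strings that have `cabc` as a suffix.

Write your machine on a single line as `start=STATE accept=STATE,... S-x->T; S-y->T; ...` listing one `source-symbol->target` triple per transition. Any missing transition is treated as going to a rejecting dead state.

Remember how much of `cabc` the current input suffix matches. State s0 means no match yet; s1 means the last symbol is `c`; s2 means the last 2 symbols are `ca`; s3 means the last 3 symbols are `cab`; s4 means the last 4 symbols are `cabc`. Only s4 accepts. On a mismatch, fall back to the longest proper suffix that is still a prefix of `cabc`.
With 5 states:
        a   b   c  
>  s0   s0  s0  s1 
   s1   s2  s0  s1 
   s2   s0  s3  s1 
   s3   s0  s0  s4 
 * s4   s2  s0  s1 
(> = start, * = accepting)

start=s0; accept=s4; s0-a->s0; s0-b->s0; s0-c->s1; s1-a->s2; s1-b->s0; s1-c->s1; s2-a->s0; s2-b->s3; s2-c->s1; s3-a->s0; s3-b->s0; s3-c->s4; s4-a->s2; s4-b->s0; s4-c->s1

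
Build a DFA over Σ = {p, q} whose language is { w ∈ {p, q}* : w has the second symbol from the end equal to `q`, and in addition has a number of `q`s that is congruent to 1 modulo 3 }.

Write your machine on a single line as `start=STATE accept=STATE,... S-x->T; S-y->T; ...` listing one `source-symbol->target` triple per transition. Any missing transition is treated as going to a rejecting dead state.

Run two small machines in parallel and take their product. The first has 7 states tracking the last 2 symbols read; the second has 3 states tracking the count of `q`s modulo 3. A product state is a pair (one from each), accepting exactly when both do. After merging equivalent states the machine shrinks.
7 states suffice.
        p   q  
>  S0   S0  S1 
   S1   S2  S3 
 * S2   S4  S3 
   S3   S3  S5 
   S4   S4  S3 
   S5   S0  S6 
 * S6   S2  S3 
(> = start, * = accepting)

start=S0; accept=S2,S6; S0-p->S0; S0-q->S1; S1-p->S2; S1-q->S3; S2-p->S4; S2-q->S3; S3-p->S3; S3-q->S5; S4-p->S4; S4-q->S3; S5-p->S0; S5-q->S6; S6-p->S2; S6-q->S3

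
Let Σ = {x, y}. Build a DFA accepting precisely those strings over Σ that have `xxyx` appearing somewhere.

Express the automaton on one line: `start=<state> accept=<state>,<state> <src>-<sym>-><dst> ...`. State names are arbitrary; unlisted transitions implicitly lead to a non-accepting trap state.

Track how much of `xxyx` has been matched so far: state q0 is no progress, q4 is the absorbing accept state reached once `xxyx` has occurred. Intermediate states record partial matches; on a mismatch, fall back to the longest reusable overlap.
5 states suffice.
        x   y  
>  q0   q1  q0 
   q1   q2  q0 
   q2   q2  q3 
   q3   q4  q0 
 * q4   q4  q4 
(> = start, * = accepting)

start=q0 accept=q4 q0-x->q1 q0-y->q0 q1-x->q2 q1-y->q0 q2-x->q2 q2-y->q3 q3-x->q4 q3-y->q0 q4-x->q4 q4-y->q4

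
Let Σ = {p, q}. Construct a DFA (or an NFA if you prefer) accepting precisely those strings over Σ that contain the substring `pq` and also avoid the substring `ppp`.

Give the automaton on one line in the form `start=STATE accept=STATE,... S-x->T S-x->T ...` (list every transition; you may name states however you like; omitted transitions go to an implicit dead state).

start=A accept=D,F,H A-p->B A-q->A B-p->C B-q->D C-p->E C-q->D D-p->F D-q->D E-p->E E-q->G F-p->H F-q->D G-p->G G-q->G H-p->G H-q->D

Handle the two conditions separately and then intersect. One (3 states) tracks whether and how much of `pq` has been seen; the other (4 states) tracks partial matches of the forbidden pattern `ppp`. Each combined state is a pair, one component from each; accept when both components accept.
8 states suffice.
       p  q 
>  A   B  A 
   B   C  D 
   C   E  D 
 * D   F  D 
   E   E  G 
 * F   H  D 
   G   G  G 
 * H   G  D 
(> = start, * = accepting)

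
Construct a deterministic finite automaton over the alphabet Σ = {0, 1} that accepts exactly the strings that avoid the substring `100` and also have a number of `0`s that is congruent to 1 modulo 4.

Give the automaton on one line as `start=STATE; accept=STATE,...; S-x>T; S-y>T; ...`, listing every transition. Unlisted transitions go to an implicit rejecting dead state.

start=A; accept=B,E,F; A-0>B; A-1>C; B-0>D; B-1>E; C-0>F; C-1>C; D-0>G; D-1>H; E-0>I; E-1>E; F-0>J; F-1>E; G-0>A; G-1>K; H-0>L; H-1>H; I-0>J; I-1>H; J-0>J; J-1>J; K-0>M; K-1>K; L-0>J; L-1>K; M-0>J; M-1>C

Handle the two conditions separately and then intersect. One (4 states) tracks partial matches of the forbidden pattern `100`; the other (4 states) tracks the count of `0`s modulo 4. Each combined state is a pair, one component from each; accept when both components accept. After merging equivalent states the machine shrinks.
With 13 states:
       0  1 
>  A   B  C 
 * B   D  E 
   C   F  C 
   D   G  H 
 * E   I  E 
 * F   J  E 
   G   A  K 
   H   L  H 
   I   J  H 
   J   J  J 
   K   M  K 
   L   J  K 
   M   J  C 
(> = start, * = accepting)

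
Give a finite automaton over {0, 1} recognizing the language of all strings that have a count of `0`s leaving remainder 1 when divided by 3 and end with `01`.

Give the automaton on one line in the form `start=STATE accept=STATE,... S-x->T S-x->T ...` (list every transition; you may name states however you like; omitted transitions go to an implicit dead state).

Handle the two conditions separately and then intersect. The first has 3 states tracking the count of `0`s modulo 3; the second has 3 states tracking how much of the suffix `01` has currently been matched. A product state is a pair (one from each), accepting exactly when both do.
       0  1 
>  A   B  A 
   B   C  D 
   C   E  F 
 * D   C  G 
   E   B  H 
   F   E  I 
   G   C  G 
   H   B  A 
   I   E  I 
(> = start, * = accepting)

start=A accept=D A-0->B A-1->A B-0->C B-1->D C-0->E C-1->F D-0->C D-1->G E-0->B E-1->H F-0->E F-1->I G-0->C G-1->G H-0->B H-1->A I-0->E I-1->I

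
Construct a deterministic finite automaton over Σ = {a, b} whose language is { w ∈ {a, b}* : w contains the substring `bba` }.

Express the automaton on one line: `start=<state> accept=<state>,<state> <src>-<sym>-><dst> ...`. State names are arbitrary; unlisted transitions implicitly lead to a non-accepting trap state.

Track how much of `bba` has been matched so far: state q0 is no progress, q3 is the absorbing accept state reached once `bba` has occurred. Intermediate states record partial matches; on a mismatch, fall back to the longest reusable overlap.
4 states suffice.
        a   b  
>  q0   q0  q1 
   q1   q0  q2 
   q2   q3  q2 
 * q3   q3  q3 
(> = start, * = accepting)

start=q0 accept=q3 q0-a->q0 q0-b->q1 q1-a->q0 q1-b->q2 q2-a->q3 q2-b->q2 q3-a->q3 q3-b->q3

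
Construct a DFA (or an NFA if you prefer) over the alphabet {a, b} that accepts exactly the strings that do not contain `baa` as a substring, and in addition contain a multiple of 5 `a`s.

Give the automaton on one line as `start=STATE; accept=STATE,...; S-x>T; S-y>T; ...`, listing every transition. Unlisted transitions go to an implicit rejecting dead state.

Run two small machines in parallel and take their product. One (4 states) tracks partial matches of the forbidden pattern `baa`; the other (5 states) tracks the count of `a`s modulo 5. Each combined state is a pair, one component from each; accept when both components accept.
A 20-state machine:
          a    b  
>* q0     q1   q2 
   q1     q3   q4 
 * q2     q5   q2 
   q3     q6   q7 
   q4     q8   q4 
   q5     q9   q4 
   q6    q10  q11 
   q7    q12   q7 
   q8    q13   q7 
   q9    q13   q9 
   q10    q0  q14 
   q11   q15  q11 
   q12   q16  q11 
   q13   q16  q13 
   q14   q17  q14 
   q15   q18  q14 
   q16   q18  q16 
 * q17   q19   q2 
   q18   q19  q18 
   q19    q9  q19 
(> = start, * = accepting)

start=q0; accept=q0,q2,q17; q0-a>q1; q0-b>q2; q1-a>q3; q1-b>q4; q2-a>q5; q2-b>q2; q3-a>q6; q3-b>q7; q4-a>q8; q4-b>q4; q5-a>q9; q5-b>q4; q6-a>q10; q6-b>q11; q7-a>q12; q7-b>q7; q8-a>q13; q8-b>q7; q9-a>q13; q9-b>q9; q10-a>q0; q10-b>q14; q11-a>q15; q11-b>q11; q12-a>q16; q12-b>q11; q13-a>q16; q13-b>q13; q14-a>q17; q14-b>q14; q15-a>q18; q15-b>q14; q16-a>q18; q16-b>q16; q17-a>q19; q17-b>q2; q18-a>q19; q18-b>q18; q19-a>q9; q19-b>q19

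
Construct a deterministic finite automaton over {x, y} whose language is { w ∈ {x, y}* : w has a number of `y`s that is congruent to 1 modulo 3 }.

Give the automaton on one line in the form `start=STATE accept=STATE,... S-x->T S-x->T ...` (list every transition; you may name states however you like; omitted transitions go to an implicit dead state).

start=s0 accept=s1 s0-x->s0 s0-y->s1 s1-x->s1 s1-y->s2 s2-x->s2 s2-y->s0

Keep the running count of `y`s modulo 3: each `y` advances along the cycle s0 → s1 → s2 → s0 while other symbols loop. Accept at s1.
With 3 states:
        x   y  
>  s0   s0  s1 
 * s1   s1  s2 
   s2   s2  s0 
(> = start, * = accepting)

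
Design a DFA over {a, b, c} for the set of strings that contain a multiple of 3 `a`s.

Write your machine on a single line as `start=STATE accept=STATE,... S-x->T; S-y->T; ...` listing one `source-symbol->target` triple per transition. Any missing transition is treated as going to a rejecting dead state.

start=q0; accept=q0; q0-a->q1; q0-b->q0; q0-c->q0; q1-a->q2; q1-b->q1; q1-c->q1; q2-a->q0; q2-b->q2; q2-c->q2

The only thing that matters is how many `a`s have appeared, reduced mod 3. Use one state per residue: q0 for 0, …, q2 for 2. Reading `a` moves to the next residue; anything else stays put. q0 is accepting.
        a   b   c  
>* q0   q1  q0  q0 
   q1   q2  q1  q1 
   q2   q0  q2  q2 
(> = start, * = accepting)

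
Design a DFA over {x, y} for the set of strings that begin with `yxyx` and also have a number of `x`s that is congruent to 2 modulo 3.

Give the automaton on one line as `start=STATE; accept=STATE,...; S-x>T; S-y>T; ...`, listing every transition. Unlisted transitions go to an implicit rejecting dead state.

Handle the two conditions separately and then intersect. The first has 6 states tracking whether the input so far still matches the prefix `yxyx`; the second has 3 states tracking the count of `x`s modulo 3. A product state is a pair (one from each), accepting exactly when both do. Minimizing collapses redundant product states.
An 8-state machine:
       x  y 
>  A   B  C 
   B   B  B 
   C   D  B 
   D   B  E 
   E   F  B 
 * F   G  F 
   G   H  G 
   H   F  H 
(> = start, * = accepting)

start=A; accept=F; A-x>B; A-y>C; B-x>B; B-y>B; C-x>D; C-y>B; D-x>B; D-y>E; E-x>F; E-y>B; F-x>G; F-y>F; G-x>H; G-y>G; H-x>F; H-y>H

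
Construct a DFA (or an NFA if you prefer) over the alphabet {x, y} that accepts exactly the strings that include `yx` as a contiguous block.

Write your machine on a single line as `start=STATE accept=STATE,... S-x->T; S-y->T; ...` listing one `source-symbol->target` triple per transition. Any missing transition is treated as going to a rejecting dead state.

States s0..s1 record the length of the longest prefix of `yx` that matches the current input suffix. Reaching s2 means `yx` has been seen, and we stay there forever. Accept from s2.
A 3-state machine:
        x   y  
>  s0   s0  s1 
   s1   s2  s1 
 * s2   s2  s2 
(> = start, * = accepting)

start=s0; accept=s2; s0-x->s0; s0-y->s1; s1-x->s2; s1-y->s1; s2-x->s2; s2-y->s2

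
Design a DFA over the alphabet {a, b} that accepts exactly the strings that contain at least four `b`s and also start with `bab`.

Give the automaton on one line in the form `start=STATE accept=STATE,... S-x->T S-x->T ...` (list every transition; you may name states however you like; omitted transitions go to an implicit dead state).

start=s0 accept=s6 s0-a->s1 s0-b->s2 s1-a->s1 s1-b->s1 s2-a->s3 s2-b->s1 s3-a->s1 s3-b->s4 s4-a->s4 s4-b->s5 s5-a->s5 s5-b->s6 s6-a->s6 s6-b->s6

Handle the two conditions separately and then intersect. One (6 states) tracks the count of `b`s, saturating at 5; the other (5 states) tracks whether the input so far still matches the prefix `bab`. Each combined state is a pair, one component from each; accept when both components accept. After merging equivalent states the machine shrinks.
        a   b  
>  s0   s1  s2 
   s1   s1  s1 
   s2   s3  s1 
   s3   s1  s4 
   s4   s4  s5 
   s5   s5  s6 
 * s6   s6  s6 
(> = start, * = accepting)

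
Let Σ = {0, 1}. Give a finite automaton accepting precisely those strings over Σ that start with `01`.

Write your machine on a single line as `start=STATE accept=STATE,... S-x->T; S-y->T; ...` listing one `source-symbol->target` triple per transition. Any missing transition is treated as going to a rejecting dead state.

Check the first 2 symbols one by one: s0 through s1 record how many have matched `01` so far; any wrong symbol goes to the dead state s3. After all 2 match we enter the accepting sink s2.
With 4 states:
        0   1  
>  s0   s1  s3 
   s1   s3  s2 
 * s2   s2  s2 
   s3   s3  s3 
(> = start, * = accepting)

start=s0; accept=s2; s0-0->s1; s0-1->s3; s1-0->s3; s1-1->s2; s2-0->s2; s2-1->s2; s3-0->s3; s3-1->s3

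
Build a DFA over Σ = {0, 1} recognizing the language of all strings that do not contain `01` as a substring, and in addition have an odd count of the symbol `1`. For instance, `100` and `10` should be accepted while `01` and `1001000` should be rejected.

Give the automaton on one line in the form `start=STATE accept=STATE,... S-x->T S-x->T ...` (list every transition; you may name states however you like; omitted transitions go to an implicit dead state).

start=A accept=C,D A-0->B A-1->C B-0->B B-1->B C-0->D C-1->A D-0->D D-1->B

Build one automaton per condition and run them in lockstep. One (3 states) tracks partial matches of the forbidden pattern `01`; the other (2 states) tracks the count of `1`s modulo 2. Each combined state is a pair, one component from each; accept when both components accept. Equivalent product states are then merged.
       0  1 
>  A   B  C 
   B   B  B 
 * C   D  A 
 * D   D  B 
(> = start, * = accepting)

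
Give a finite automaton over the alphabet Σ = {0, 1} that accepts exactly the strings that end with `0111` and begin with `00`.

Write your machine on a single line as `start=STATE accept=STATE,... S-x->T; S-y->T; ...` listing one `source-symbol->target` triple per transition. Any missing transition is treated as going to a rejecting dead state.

start=A; accept=G; A-0->B; A-1->C; B-0->D; B-1->C; C-0->C; C-1->C; D-0->D; D-1->E; E-0->D; E-1->F; F-0->D; F-1->G; G-0->D; G-1->H; H-0->D; H-1->H

Handle the two conditions separately and then intersect. One (5 states) tracks how much of the suffix `0111` has currently been matched; the other (4 states) tracks whether the input so far still matches the prefix `00`. Each combined state is a pair, one component from each; accept when both components accept. After merging equivalent states the machine shrinks.
       0  1 
>  A   B  C 
   B   D  C 
   C   C  C 
   D   D  E 
   E   D  F 
   F   D  G 
 * G   D  H 
   H   D  H 
(> = start, * = accepting)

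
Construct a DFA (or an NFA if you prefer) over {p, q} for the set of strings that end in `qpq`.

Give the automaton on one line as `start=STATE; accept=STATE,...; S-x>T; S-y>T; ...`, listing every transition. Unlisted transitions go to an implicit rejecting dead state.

Remember how much of `qpq` the current input suffix matches. State A means no match yet; B means the last symbol is `q`; C means the last 2 symbols are `qp`; D means the last 3 symbols are `qpq`. Only D accepts. On a mismatch, fall back to the longest proper suffix that is still a prefix of `qpq`.
4 states suffice.
       p  q 
>  A   A  B 
   B   C  B 
   C   A  D 
 * D   C  B 
(> = start, * = accepting)

start=A; accept=D; A-p>A; A-q>B; B-p>C; B-q>B; C-p>A; C-q>D; D-p>C; D-q>B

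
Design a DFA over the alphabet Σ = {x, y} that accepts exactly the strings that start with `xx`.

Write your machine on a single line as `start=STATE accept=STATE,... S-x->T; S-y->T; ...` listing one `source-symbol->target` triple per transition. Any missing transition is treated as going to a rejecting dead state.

start=S0; accept=S2; S0-x->S1; S0-y->S3; S1-x->S2; S1-y->S3; S2-x->S2; S2-y->S2; S3-x->S3; S3-y->S3

Walk along `xx` while the input agrees: from S0 take `x` to S1, and so on. Any deviation drops to the rejecting sink S3. Once S2 is reached the prefix is confirmed and every continuation is accepted.
A 4-state machine:
        x   y  
>  S0   S1  S3 
   S1   S2  S3 
 * S2   S2  S2 
   S3   S3  S3 
(> = start, * = accepting)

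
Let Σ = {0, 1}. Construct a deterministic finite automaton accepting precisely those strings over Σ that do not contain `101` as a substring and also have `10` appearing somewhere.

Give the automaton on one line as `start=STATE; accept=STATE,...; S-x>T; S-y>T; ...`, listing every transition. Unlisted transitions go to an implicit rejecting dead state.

Handle the two conditions separately and then intersect. One (4 states) tracks partial matches of the forbidden pattern `101`; the other (3 states) tracks whether and how much of `10` has been seen. Each combined state is a pair, one component from each; accept when both components accept.
With 6 states:
        0   1  
>  q0   q0  q1 
   q1   q2  q1 
 * q2   q3  q4 
 * q3   q3  q5 
   q4   q4  q4 
 * q5   q2  q5 
(> = start, * = accepting)

start=q0; accept=q2,q3,q5; q0-0>q0; q0-1>q1; q1-0>q2; q1-1>q1; q2-0>q3; q2-1>q4; q3-0>q3; q3-1>q5; q4-0>q4; q4-1>q4; q5-0>q2; q5-1>q5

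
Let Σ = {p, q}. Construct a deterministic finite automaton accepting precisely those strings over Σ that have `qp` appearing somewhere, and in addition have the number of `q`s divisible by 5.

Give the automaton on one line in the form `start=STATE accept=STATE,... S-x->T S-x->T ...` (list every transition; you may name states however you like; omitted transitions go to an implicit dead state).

start=S0 accept=S10 S0-p->S0 S0-q->S1 S1-p->S2 S1-q->S3 S2-p->S2 S2-q->S4 S3-p->S4 S3-q->S5 S4-p->S4 S4-q->S6 S5-p->S6 S5-q->S7 S6-p->S6 S6-q->S8 S7-p->S8 S7-q->S9 S8-p->S8 S8-q->S10 S9-p->S10 S9-q->S1 S10-p->S10 S10-q->S2

Run two small machines in parallel and take their product. One (3 states) tracks whether and how much of `qp` has been seen; the other (5 states) tracks the count of `q`s modulo 5. Each combined state is a pair, one component from each; accept when both components accept.
11 states suffice.
          p    q  
>  S0     S0   S1 
   S1     S2   S3 
   S2     S2   S4 
   S3     S4   S5 
   S4     S4   S6 
   S5     S6   S7 
   S6     S6   S8 
   S7     S8   S9 
   S8     S8  S10 
   S9    S10   S1 
 * S10   S10   S2 
(> = start, * = accepting)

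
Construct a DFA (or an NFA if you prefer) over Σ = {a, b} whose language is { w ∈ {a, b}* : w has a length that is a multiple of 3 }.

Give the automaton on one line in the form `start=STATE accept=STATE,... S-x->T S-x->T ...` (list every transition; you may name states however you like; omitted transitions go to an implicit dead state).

Count input length modulo 3: every symbol advances one step around the cycle S0 → S1 → S2 → S0. Accept at S0.
        a   b  
>* S0   S1  S1 
   S1   S2  S2 
   S2   S0  S0 
(> = start, * = accepting)

start=S0 accept=S0 S0-a->S1 S0-b->S1 S1-a->S2 S1-b->S2 S2-a->S0 S2-b->S0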